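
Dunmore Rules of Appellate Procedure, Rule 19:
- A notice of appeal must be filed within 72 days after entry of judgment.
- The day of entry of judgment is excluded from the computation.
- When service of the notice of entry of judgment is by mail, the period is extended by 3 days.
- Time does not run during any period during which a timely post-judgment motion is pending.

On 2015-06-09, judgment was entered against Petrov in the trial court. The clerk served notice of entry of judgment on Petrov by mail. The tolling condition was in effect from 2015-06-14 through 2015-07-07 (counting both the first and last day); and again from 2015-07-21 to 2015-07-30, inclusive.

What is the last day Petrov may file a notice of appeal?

72 days after 2015-06-09 is August 20, 2015.
Service was by mail, adding 3 days: August 20, 2015 + 3 days = August 23, 2015.
From June 14, 2015 through July 7, 2015 inclusive is 24 days; tolling adds 24 days: August 23, 2015 + 24 days = September 16, 2015.
From July 21, 2015 through July 30, 2015 inclusive is 10 days; tolling adds 10 days: September 16, 2015 + 10 days = September 26, 2015.

September 26, 2015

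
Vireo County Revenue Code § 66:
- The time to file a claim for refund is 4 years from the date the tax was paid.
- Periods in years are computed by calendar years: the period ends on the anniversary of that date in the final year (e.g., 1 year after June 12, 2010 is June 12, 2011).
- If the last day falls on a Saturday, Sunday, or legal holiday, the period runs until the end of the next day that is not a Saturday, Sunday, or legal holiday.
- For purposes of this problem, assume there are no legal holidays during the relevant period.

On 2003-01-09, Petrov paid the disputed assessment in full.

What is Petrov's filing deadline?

January 9, 2007

4 years after 2003-01-09 is January 9, 2007.
January 9, 2007 is a Tuesday and not a legal holiday, so no extension applies.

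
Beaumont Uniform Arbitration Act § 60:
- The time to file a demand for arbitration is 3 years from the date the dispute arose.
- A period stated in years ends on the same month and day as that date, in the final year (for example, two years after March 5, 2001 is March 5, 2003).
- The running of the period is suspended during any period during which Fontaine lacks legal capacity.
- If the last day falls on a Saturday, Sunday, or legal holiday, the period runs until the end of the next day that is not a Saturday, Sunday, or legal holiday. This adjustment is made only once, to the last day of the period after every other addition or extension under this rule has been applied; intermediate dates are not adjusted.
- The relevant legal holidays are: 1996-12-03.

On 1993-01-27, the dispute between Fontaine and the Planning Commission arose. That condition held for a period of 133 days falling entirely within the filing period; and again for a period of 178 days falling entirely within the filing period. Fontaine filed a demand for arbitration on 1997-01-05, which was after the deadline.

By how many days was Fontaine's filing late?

3 years after 1993-01-27 is January 27, 1996.
Tolling adds 133 days: January 27, 1996 + 133 days = June 8, 1996.
Tolling adds 178 days: June 8, 1996 + 178 days = December 3, 1996.
December 3, 1996 is a listed holiday. The next qualifying day is December 4, 1996.
The deadline is December 4, 1996; from December 4, 1996 to January 5, 1997 is 32 days.

32 days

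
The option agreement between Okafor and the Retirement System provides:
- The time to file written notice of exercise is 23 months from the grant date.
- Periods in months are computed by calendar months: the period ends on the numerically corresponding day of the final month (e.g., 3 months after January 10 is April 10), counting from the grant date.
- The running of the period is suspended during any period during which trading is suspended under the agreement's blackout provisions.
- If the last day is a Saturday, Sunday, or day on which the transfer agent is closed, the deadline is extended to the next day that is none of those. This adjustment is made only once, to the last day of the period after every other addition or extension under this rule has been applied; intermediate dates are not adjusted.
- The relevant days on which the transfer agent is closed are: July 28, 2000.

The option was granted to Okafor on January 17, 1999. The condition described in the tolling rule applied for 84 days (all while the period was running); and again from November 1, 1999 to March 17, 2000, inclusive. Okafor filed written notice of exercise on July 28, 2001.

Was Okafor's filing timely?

No

23 months after January 17, 1999 is December 17, 2000.
Tolling adds 84 days: December 17, 2000 + 84 days = March 11, 2001.
From November 1, 1999 through March 17, 2000 inclusive is 138 days; tolling adds 138 days: March 11, 2001 + 138 days = July 27, 2001.
July 27, 2001 is a Friday and not a day on which the transfer agent is closed, so no extension applies.
The deadline is July 27, 2001; the filing on July 28, 2001 is after that date.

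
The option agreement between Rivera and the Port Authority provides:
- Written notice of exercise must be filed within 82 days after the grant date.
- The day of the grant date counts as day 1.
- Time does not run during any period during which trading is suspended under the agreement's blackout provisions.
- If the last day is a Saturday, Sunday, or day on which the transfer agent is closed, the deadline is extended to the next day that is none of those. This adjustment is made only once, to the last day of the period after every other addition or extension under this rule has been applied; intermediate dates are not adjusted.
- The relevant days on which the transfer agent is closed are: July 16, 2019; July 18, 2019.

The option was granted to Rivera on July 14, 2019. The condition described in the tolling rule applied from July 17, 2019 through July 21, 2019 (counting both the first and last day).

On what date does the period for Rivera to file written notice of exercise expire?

Counting July 14, 2019 as day 1, day 82 is October 3, 2019.
From July 17, 2019 through July 21, 2019 inclusive is 5 days; tolling adds 5 days: October 3, 2019 + 5 days = October 8, 2019.
October 8, 2019 is a Tuesday and not a day on which the transfer agent is closed, so no extension applies.

October 8, 2019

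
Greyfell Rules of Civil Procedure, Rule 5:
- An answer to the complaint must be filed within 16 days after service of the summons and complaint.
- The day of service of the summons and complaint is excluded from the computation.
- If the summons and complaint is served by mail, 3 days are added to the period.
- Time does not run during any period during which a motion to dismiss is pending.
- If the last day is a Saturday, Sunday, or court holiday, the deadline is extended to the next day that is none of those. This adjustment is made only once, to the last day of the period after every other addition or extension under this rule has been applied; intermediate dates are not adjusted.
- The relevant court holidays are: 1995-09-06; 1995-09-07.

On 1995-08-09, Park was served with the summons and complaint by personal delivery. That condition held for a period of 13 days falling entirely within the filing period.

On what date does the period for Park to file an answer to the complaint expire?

September 8, 1995

16 days after 1995-08-09 is August 25, 1995.
Service was not by mail, so no mail extension applies.
Tolling adds 13 days: August 25, 1995 + 13 days = September 7, 1995.
September 7, 1995 is a listed holiday. The next qualifying day is September 8, 1995.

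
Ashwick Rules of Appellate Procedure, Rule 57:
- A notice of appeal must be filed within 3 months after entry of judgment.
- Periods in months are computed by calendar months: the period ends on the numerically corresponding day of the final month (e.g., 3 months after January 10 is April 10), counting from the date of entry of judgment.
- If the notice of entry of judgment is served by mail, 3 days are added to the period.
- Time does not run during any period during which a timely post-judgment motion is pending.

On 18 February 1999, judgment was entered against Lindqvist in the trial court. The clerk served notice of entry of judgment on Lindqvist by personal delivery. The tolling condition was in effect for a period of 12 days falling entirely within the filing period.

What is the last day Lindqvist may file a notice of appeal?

3 months after 18 February 1999 is May 18, 1999.
Service was not by mail, so no mail extension applies.
Tolling adds 12 days: May 18, 1999 + 12 days = May 30, 1999.

May 30, 1999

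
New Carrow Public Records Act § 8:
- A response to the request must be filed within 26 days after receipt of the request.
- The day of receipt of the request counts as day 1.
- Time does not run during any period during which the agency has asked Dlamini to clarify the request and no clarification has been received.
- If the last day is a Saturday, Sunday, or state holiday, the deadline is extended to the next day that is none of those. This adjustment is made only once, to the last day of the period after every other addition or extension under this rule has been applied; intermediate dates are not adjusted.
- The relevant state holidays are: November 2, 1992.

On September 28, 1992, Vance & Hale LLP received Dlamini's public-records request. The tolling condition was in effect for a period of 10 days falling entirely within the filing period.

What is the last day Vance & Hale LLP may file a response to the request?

November 3, 1992

Counting September 28, 1992 as day 1, day 26 is October 23, 1992.
Tolling adds 10 days: October 23, 1992 + 10 days = November 2, 1992.
November 2, 1992 is a listed holiday. The next qualifying day is November 3, 1992.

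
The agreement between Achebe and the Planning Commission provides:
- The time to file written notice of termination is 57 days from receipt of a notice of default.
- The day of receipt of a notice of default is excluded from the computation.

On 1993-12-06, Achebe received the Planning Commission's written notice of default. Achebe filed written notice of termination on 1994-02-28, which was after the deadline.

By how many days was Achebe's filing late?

57 days after 1993-12-06 is February 1, 1994.
The deadline is February 1, 1994; from February 1, 1994 to February 28, 1994 is 27 days.

27 days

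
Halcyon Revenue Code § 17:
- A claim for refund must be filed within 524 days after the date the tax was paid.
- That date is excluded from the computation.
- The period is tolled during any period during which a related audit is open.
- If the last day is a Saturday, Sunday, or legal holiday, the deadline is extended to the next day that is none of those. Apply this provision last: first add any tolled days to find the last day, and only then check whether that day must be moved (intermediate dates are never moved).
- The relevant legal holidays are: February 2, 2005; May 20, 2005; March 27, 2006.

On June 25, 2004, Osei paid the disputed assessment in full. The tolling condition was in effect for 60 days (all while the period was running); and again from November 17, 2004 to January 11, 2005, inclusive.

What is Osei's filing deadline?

March 28, 2006

524 days after June 25, 2004 is December 1, 2005.
Tolling adds 60 days: December 1, 2005 + 60 days = January 30, 2006.
From November 17, 2004 through January 11, 2005 inclusive is 56 days; tolling adds 56 days: January 30, 2006 + 56 days = March 27, 2006.
March 27, 2006 is a listed holiday. The next qualifying day is March 28, 2006.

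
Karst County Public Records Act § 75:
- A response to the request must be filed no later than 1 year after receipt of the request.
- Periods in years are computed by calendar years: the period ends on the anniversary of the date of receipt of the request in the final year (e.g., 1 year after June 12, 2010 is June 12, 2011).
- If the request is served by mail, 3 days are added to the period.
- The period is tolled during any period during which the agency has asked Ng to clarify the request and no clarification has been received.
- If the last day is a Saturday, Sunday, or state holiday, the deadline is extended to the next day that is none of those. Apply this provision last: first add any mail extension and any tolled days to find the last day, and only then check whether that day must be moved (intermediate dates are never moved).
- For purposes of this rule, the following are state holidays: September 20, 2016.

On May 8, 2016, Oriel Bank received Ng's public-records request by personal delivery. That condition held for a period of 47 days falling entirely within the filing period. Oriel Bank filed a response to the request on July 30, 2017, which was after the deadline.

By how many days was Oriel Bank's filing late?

34 days

1 year after May 8, 2016 is May 8, 2017.
Service was not by mail, so no mail extension applies.
Tolling adds 47 days: May 8, 2017 + 47 days = June 24, 2017.
June 24, 2017 is Saturday; June 25, 2017 is Sunday. The next qualifying day is June 26, 2017.
The deadline is June 26, 2017; from June 26, 2017 to July 30, 2017 is 34 days.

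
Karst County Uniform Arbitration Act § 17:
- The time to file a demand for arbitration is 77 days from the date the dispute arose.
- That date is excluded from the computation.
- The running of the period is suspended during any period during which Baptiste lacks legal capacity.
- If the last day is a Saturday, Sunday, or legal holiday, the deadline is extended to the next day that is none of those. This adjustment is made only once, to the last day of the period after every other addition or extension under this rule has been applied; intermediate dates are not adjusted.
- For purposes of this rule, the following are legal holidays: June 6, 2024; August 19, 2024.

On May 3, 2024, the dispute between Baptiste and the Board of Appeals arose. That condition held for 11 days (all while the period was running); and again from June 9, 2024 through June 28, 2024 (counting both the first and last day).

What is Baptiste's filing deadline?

77 days after May 3, 2024 is July 19, 2024.
Tolling adds 11 days: July 19, 2024 + 11 days = July 30, 2024.
From June 9, 2024 through June 28, 2024 inclusive is 20 days; tolling adds 20 days: July 30, 2024 + 20 days = August 19, 2024.
August 19, 2024 is a listed holiday. The next qualifying day is August 20, 2024.

August 20, 2024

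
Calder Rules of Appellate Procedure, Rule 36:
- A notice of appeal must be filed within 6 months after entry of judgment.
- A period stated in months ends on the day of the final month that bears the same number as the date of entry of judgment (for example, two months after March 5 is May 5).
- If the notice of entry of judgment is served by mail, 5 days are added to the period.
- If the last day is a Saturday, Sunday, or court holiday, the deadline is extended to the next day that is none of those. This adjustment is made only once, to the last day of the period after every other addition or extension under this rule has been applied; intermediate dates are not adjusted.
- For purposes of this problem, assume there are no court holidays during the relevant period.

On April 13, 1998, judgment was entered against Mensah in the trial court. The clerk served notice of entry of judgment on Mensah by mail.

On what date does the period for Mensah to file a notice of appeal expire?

October 19, 1998

6 months after April 13, 1998 is October 13, 1998.
Service was by mail, adding 5 days: October 13, 1998 + 5 days = October 18, 1998.
October 18, 1998 is Sunday. The next qualifying day is October 19, 1998.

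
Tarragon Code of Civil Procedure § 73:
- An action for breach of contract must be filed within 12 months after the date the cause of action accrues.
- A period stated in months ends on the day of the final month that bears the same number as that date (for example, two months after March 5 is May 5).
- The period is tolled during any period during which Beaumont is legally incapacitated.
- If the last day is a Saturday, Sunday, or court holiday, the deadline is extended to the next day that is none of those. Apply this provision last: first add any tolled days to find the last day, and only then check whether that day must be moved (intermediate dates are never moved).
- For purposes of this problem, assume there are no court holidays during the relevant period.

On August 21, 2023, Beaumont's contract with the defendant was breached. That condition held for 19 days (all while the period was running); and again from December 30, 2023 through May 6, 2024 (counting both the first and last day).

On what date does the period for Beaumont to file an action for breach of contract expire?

January 16, 2025

12 months after August 21, 2023 is August 21, 2024.
Tolling adds 19 days: August 21, 2024 + 19 days = September 9, 2024.
From December 30, 2023 through May 6, 2024 inclusive is 129 days; tolling adds 129 days: September 9, 2024 + 129 days = January 16, 2025.
January 16, 2025 is a Thursday and not a court holiday, so no extension applies.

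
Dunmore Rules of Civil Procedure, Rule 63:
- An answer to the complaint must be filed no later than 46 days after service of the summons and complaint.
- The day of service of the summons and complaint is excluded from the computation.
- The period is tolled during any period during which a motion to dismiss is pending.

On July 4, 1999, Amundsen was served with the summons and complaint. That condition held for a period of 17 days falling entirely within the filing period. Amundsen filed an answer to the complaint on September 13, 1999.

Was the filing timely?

No

46 days after July 4, 1999 is August 19, 1999.
Tolling adds 17 days: August 19, 1999 + 17 days = September 5, 1999.
The deadline is September 5, 1999; the filing on September 13, 1999 is after that date.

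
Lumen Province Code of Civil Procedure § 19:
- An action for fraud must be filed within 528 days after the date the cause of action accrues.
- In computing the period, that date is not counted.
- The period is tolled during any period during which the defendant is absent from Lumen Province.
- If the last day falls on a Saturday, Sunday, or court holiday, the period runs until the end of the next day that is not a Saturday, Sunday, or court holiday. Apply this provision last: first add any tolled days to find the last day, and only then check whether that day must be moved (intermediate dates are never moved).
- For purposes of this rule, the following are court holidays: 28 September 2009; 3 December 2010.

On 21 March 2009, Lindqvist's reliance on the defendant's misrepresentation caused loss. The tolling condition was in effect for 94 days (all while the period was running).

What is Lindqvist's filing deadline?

December 6, 2010

528 days after 21 March 2009 is August 31, 2010.
Tolling adds 94 days: August 31, 2010 + 94 days = December 3, 2010.
December 3, 2010 is a listed holiday; December 4, 2010 is Saturday; December 5, 2010 is Sunday. The next qualifying day is December 6, 2010.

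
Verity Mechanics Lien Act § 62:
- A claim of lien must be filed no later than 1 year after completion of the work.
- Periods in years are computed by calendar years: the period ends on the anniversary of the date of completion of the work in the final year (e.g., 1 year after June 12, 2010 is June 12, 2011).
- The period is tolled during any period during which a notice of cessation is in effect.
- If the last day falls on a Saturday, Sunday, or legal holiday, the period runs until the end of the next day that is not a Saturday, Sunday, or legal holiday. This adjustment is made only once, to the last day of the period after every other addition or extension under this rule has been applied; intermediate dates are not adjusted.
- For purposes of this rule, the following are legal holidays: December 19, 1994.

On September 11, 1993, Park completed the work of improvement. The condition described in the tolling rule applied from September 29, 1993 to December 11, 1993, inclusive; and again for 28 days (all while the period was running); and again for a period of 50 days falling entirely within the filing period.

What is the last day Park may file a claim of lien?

February 10, 1995

1 year after September 11, 1993 is September 11, 1994.
From September 29, 1993 through December 11, 1993 inclusive is 74 days; tolling adds 74 days: September 11, 1994 + 74 days = November 24, 1994.
Tolling adds 28 days: November 24, 1994 + 28 days = December 22, 1994.
Tolling adds 50 days: December 22, 1994 + 50 days = February 10, 1995.
February 10, 1995 is a Friday and not a legal holiday, so no extension applies.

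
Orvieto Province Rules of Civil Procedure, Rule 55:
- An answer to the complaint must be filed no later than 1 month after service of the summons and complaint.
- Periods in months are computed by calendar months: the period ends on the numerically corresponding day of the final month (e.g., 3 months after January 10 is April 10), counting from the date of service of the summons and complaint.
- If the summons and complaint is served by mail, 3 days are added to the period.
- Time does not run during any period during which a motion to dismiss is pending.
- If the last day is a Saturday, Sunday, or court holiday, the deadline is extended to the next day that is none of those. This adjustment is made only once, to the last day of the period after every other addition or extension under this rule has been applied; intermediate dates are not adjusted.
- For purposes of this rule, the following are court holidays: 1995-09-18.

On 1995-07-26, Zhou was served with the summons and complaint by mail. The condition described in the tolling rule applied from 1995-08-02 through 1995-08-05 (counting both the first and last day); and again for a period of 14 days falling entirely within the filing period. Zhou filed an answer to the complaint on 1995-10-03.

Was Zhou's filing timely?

No

1 month after 1995-07-26 is August 26, 1995.
Service was by mail, adding 3 days: August 26, 1995 + 3 days = August 29, 1995.
From August 2, 1995 through August 5, 1995 inclusive is 4 days; tolling adds 4 days: August 29, 1995 + 4 days = September 2, 1995.
Tolling adds 14 days: September 2, 1995 + 14 days = September 16, 1995.
September 16, 1995 is Saturday; September 17, 1995 is Sunday; September 18, 1995 is a listed holiday. The next qualifying day is September 19, 1995.
The deadline is September 19, 1995; the filing on October 3, 1995 is after that date.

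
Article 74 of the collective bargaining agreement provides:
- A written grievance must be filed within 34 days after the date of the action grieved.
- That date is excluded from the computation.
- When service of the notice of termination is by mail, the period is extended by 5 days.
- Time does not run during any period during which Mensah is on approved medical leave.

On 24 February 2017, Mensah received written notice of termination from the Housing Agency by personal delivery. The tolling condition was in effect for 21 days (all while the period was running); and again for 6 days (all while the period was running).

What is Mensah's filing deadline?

34 days after 24 February 2017 is March 30, 2017.
Service was not by mail, so no mail extension applies.
Tolling adds 21 days: March 30, 2017 + 21 days = April 20, 2017.
Tolling adds 6 days: April 20, 2017 + 6 days = April 26, 2017.

April 26, 2017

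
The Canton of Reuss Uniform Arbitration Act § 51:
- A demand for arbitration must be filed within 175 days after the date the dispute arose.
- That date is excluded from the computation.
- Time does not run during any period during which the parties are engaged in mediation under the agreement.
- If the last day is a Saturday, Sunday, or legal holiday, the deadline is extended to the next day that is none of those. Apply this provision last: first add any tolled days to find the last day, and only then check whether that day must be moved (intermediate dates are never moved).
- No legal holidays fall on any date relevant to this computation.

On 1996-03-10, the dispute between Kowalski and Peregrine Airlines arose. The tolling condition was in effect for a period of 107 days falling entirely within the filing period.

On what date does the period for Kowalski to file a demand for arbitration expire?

175 days after 1996-03-10 is September 1, 1996.
Tolling adds 107 days: September 1, 1996 + 107 days = December 17, 1996.
December 17, 1996 is a Tuesday and not a legal holiday, so no extension applies.

December 17, 1996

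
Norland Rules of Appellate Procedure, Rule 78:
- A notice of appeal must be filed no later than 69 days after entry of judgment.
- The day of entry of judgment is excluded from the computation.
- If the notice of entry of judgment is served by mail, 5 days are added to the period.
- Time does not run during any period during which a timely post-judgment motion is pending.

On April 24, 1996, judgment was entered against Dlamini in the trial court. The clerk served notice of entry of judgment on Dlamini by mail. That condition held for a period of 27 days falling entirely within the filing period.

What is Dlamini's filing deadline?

August 3, 1996

69 days after April 24, 1996 is July 2, 1996.
Service was by mail, adding 5 days: July 2, 1996 + 5 days = July 7, 1996.
Tolling adds 27 days: July 7, 1996 + 27 days = August 3, 1996.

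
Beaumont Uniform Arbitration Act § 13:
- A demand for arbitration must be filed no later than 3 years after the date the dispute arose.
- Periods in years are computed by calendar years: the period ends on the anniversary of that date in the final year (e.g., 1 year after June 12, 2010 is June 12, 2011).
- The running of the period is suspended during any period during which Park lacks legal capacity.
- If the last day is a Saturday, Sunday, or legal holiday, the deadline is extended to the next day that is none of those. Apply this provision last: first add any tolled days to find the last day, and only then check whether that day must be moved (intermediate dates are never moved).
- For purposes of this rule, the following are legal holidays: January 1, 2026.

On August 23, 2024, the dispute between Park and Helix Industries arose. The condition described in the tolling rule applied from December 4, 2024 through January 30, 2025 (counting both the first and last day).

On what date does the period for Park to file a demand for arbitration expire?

3 years after August 23, 2024 is August 23, 2027.
From December 4, 2024 through January 30, 2025 inclusive is 58 days; tolling adds 58 days: August 23, 2027 + 58 days = October 20, 2027.
October 20, 2027 is a Wednesday and not a legal holiday, so no extension applies.

October 20, 2027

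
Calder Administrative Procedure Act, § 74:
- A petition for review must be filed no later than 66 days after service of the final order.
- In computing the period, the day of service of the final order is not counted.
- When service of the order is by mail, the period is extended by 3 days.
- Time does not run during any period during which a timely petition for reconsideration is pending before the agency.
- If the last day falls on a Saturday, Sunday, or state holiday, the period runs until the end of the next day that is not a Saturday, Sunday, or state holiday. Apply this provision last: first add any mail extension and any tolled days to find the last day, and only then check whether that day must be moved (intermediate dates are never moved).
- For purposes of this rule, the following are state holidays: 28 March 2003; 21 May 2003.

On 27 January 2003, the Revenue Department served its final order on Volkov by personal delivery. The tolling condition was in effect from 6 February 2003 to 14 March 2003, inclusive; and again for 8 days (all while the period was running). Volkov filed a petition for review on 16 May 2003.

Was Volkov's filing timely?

66 days after 27 January 2003 is April 3, 2003.
Service was not by mail, so no mail extension applies.
From February 6, 2003 through March 14, 2003 inclusive is 37 days; tolling adds 37 days: April 3, 2003 + 37 days = May 10, 2003.
Tolling adds 8 days: May 10, 2003 + 8 days = May 18, 2003.
May 18, 2003 is Sunday. The next qualifying day is May 19, 2003.
The deadline is May 19, 2003; the filing on May 16, 2003 is on or before that date.

Yes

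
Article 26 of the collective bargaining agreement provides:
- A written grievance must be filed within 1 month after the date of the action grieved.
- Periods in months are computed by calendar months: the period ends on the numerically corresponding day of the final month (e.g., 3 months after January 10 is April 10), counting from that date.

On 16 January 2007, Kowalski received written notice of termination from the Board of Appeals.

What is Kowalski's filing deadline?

February 16, 2007

1 month after 16 January 2007 is February 16, 2007.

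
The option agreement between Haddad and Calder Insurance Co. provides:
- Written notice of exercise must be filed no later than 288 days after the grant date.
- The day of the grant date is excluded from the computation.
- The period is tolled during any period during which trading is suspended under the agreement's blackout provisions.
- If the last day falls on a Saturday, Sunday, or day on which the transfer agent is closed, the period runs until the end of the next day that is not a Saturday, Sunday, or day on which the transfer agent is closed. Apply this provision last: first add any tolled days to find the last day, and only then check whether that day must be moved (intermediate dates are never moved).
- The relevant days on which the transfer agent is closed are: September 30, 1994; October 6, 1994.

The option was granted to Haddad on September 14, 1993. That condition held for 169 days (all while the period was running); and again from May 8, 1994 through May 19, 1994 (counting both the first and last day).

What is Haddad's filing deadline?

December 27, 1994

288 days after September 14, 1993 is June 29, 1994.
Tolling adds 169 days: June 29, 1994 + 169 days = December 15, 1994.
From May 8, 1994 through May 19, 1994 inclusive is 12 days; tolling adds 12 days: December 15, 1994 + 12 days = December 27, 1994.
December 27, 1994 is a Tuesday and not a day on which the transfer agent is closed, so no extension applies.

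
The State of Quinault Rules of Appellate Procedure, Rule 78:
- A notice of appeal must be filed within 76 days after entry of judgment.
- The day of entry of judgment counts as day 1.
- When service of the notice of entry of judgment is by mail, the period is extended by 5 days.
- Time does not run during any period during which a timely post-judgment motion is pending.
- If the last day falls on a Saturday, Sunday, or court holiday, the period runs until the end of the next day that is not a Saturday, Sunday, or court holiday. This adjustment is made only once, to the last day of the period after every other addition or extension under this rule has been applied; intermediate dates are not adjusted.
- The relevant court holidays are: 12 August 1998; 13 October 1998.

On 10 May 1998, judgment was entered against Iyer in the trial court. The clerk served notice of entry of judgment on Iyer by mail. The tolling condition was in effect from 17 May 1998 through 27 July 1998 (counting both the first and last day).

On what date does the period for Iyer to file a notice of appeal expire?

October 9, 1998

Counting 10 May 1998 as day 1, day 76 is July 24, 1998.
Service was by mail, adding 5 days: July 24, 1998 + 5 days = July 29, 1998.
From May 17, 1998 through July 27, 1998 inclusive is 72 days; tolling adds 72 days: July 29, 1998 + 72 days = October 9, 1998.
October 9, 1998 is a Friday and not a court holiday, so no extension applies.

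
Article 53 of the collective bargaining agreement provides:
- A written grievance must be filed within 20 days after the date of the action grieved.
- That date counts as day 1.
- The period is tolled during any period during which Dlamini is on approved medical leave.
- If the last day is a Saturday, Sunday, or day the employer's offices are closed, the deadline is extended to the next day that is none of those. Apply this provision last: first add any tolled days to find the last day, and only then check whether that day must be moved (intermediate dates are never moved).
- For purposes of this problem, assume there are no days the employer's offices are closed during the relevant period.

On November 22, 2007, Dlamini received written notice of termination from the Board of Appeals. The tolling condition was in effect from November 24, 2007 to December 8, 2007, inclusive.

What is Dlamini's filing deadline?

Counting November 22, 2007 as day 1, day 20 is December 11, 2007.
From November 24, 2007 through December 8, 2007 inclusive is 15 days; tolling adds 15 days: December 11, 2007 + 15 days = December 26, 2007.
December 26, 2007 is a Wednesday and not a day the employer's offices are closed, so no extension applies.

December 26, 2007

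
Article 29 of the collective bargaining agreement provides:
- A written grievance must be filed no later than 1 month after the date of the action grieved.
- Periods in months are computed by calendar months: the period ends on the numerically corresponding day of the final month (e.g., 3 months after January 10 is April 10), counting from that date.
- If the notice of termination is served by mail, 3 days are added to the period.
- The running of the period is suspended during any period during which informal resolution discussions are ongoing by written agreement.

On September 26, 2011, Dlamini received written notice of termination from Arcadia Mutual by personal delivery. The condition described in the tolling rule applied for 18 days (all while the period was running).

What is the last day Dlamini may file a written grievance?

1 month after September 26, 2011 is October 26, 2011.
Service was not by mail, so no mail extension applies.
Tolling adds 18 days: October 26, 2011 + 18 days = November 13, 2011.

November 13, 2011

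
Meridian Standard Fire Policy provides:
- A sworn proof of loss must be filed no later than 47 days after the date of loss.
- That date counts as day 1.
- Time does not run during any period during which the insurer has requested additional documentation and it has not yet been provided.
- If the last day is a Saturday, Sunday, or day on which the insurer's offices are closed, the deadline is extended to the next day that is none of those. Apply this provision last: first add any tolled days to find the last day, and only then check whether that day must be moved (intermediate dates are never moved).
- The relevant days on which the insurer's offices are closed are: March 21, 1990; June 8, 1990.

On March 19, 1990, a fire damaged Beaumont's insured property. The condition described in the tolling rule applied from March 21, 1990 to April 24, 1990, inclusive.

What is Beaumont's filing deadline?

June 11, 1990

Counting March 19, 1990 as day 1, day 47 is May 4, 1990.
From March 21, 1990 through April 24, 1990 inclusive is 35 days; tolling adds 35 days: May 4, 1990 + 35 days = June 8, 1990.
June 8, 1990 is a listed holiday; June 9, 1990 is Saturday; June 10, 1990 is Sunday. The next qualifying day is June 11, 1990.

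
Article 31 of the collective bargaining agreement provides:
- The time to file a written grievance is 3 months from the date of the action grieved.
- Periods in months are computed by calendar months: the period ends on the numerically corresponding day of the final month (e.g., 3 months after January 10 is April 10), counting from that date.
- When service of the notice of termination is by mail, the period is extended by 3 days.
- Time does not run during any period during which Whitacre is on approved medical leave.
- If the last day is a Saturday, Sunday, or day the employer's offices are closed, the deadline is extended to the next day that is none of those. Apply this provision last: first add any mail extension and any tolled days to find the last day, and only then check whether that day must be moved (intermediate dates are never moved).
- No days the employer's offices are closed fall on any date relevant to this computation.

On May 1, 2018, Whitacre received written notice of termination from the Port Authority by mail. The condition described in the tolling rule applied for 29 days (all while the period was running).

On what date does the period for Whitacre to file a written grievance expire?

3 months after May 1, 2018 is August 1, 2018.
Service was by mail, adding 3 days: August 1, 2018 + 3 days = August 4, 2018.
Tolling adds 29 days: August 4, 2018 + 29 days = September 2, 2018.
September 2, 2018 is Sunday. The next qualifying day is September 3, 2018.

September 3, 2018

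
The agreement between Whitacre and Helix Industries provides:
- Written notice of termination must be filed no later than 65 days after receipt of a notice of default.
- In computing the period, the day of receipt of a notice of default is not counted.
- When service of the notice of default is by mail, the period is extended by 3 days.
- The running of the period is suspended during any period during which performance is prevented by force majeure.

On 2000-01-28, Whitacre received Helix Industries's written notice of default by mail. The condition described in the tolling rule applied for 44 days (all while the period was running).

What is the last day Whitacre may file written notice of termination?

May 19, 2000

65 days after 2000-01-28 is April 2, 2000.
Service was by mail, adding 3 days: April 2, 2000 + 3 days = April 5, 2000.
Tolling adds 44 days: April 5, 2000 + 44 days = May 19, 2000.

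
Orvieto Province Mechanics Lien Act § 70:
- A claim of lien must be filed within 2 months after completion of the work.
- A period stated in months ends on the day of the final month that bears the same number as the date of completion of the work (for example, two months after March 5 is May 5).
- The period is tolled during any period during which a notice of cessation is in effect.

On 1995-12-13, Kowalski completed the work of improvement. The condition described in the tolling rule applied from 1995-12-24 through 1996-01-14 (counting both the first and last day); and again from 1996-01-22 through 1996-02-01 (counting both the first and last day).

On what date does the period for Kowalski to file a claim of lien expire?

2 months after 1995-12-13 is February 13, 1996.
From December 24, 1995 through January 14, 1996 inclusive is 22 days; tolling adds 22 days: February 13, 1996 + 22 days = March 6, 1996.
From January 22, 1996 through February 1, 1996 inclusive is 11 days; tolling adds 11 days: March 6, 1996 + 11 days = March 17, 1996.

March 17, 1996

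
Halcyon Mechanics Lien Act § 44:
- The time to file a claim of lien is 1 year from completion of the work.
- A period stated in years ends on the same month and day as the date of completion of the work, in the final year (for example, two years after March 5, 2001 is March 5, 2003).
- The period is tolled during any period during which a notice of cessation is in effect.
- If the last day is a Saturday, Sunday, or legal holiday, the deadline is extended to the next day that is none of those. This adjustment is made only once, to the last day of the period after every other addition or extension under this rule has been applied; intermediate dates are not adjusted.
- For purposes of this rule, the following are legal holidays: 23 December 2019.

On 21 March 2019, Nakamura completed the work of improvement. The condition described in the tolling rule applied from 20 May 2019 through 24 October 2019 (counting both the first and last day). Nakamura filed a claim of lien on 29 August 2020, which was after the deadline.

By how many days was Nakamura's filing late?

3 days

1 year after 21 March 2019 is March 21, 2020.
From May 20, 2019 through October 24, 2019 inclusive is 158 days; tolling adds 158 days: March 21, 2020 + 158 days = August 26, 2020.
August 26, 2020 is a Wednesday and not a legal holiday, so no extension applies.
The deadline is August 26, 2020; from August 26, 2020 to August 29, 2020 is 3 days.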